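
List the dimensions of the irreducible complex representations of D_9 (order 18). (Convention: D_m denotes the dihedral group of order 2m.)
Dimensions: 1, 1, 2, 2, 2, 2

Why: There are 6 irreducibles (= number of conjugacy classes). Their dimensions d_i satisfy sum d_i^2 = |G| = 18: 1 + 1 + 4 + 4 + 4 + 4 = 18.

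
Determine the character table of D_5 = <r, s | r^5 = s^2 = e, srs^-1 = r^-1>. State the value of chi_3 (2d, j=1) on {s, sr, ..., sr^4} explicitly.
Conjugacy classes: {e} of size 1, {r^1, r^4} of size 2, {r^2, r^3} of size 2, {s, sr, ..., sr^4} of size 5.
Character table:
  irrep \ class              {e} (size 1)  {r^1, r^4} (size 2)  {r^2, r^3} (size 2)  {s, sr, ..., sr^4} (size 5)
  chi_1 (triv)               1             1                    1                    1                          
  chi_2 (sign: r->1, s->-1)  1             1                    1                    -1                         
  chi_3 (2d, j=1)            2             -1/2 + sqrt(5)/2     -sqrt(5)/2 - 1/2     0                          
  chi_4 (2d, j=2)            2             -sqrt(5)/2 - 1/2     -1/2 + sqrt(5)/2     0                          

Spot check: chi_3 (2d, j=1) on {s, sr, ..., sr^4} = 0.

Proof sketch: D_5 has order 2*5 = 10 with 4 conjugacy classes, hence 4 irreducibles. Sum of squared dims 1 + 1 + 4 + 4 = 10 = |G|. Linear characters come from the abelianisation; the 2-dimensional irreps have character r^k -> 2*cos(2*pi*j*k/5), reflections -> 0.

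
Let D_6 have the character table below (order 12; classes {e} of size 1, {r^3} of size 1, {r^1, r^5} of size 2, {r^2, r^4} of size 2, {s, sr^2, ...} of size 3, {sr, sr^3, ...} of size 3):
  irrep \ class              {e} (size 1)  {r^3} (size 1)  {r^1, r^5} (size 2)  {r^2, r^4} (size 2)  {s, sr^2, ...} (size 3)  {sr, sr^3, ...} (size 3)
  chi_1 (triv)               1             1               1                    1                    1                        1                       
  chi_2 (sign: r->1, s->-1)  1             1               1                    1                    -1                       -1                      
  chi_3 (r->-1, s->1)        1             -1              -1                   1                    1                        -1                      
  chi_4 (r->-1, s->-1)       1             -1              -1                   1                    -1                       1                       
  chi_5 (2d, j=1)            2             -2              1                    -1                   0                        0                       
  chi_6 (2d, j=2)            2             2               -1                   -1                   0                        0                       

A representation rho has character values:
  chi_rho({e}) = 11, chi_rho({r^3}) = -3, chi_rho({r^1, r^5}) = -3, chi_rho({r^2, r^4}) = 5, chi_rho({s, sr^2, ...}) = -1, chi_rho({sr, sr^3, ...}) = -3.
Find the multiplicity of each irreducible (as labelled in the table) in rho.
Multiplicities: chi_1: 0, chi_2: 2, chi_3: 3, chi_4: 2, chi_5: 1, chi_6: 1.

Reasoning: Use <chi_rho, chi> = (1/|G|) sum_C |C| * chi_rho(C) * conj(chi(C)) with |G| = 12 for each irreducible chi in the table:
  <chi_rho, chi_1> = (1/12)[1*(11)*conj(1) + 1*(-3)*conj(1) + 2*(-3)*conj(1) + 2*(5)*conj(1) + 3*(-1)*conj(1) + 3*(-3)*conj(1)]
      = (1/12)[(11) + (-3) + (-6) + (10) + (-3) + (-9)] = 0/12 = 0
  <chi_rho, chi_2> = (1/12)[1*(11)*conj(1) + 1*(-3)*conj(1) + 2*(-3)*conj(1) + 2*(5)*conj(1) + 3*(-1)*conj(-1) + 3*(-3)*conj(-1)]
      = (1/12)[(11) + (-3) + (-6) + (10) + (3) + (9)] = 24/12 = 2
  <chi_rho, chi_3> = (1/12)[1*(11)*conj(1) + 1*(-3)*conj(-1) + 2*(-3)*conj(-1) + 2*(5)*conj(1) + 3*(-1)*conj(1) + 3*(-3)*conj(-1)]
      = (1/12)[(11) + (3) + (6) + (10) + (-3) + (9)] = 36/12 = 3
  <chi_rho, chi_4> = (1/12)[1*(11)*conj(1) + 1*(-3)*conj(-1) + 2*(-3)*conj(-1) + 2*(5)*conj(1) + 3*(-1)*conj(-1) + 3*(-3)*conj(1)]
      = (1/12)[(11) + (3) + (6) + (10) + (3) + (-9)] = 24/12 = 2
  <chi_rho, chi_5> = (1/12)[1*(11)*conj(2) + 1*(-3)*conj(-2) + 2*(-3)*conj(1) + 2*(5)*conj(-1) + 3*(-1)*conj(0) + 3*(-3)*conj(0)]
      = (1/12)[(22) + (6) + (-6) + (-10) + (0) + (0)] = 12/12 = 1
  <chi_rho, chi_6> = (1/12)[1*(11)*conj(2) + 1*(-3)*conj(2) + 2*(-3)*conj(-1) + 2*(5)*conj(-1) + 3*(-1)*conj(0) + 3*(-3)*conj(0)]
      = (1/12)[(22) + (-6) + (6) + (-10) + (0) + (0)] = 12/12 = 1
Dimension check: dim(rho) = sum (mult * dim) = 0*1 + 2*1 + 3*1 + 2*1 + 1*2 + 1*2 = 11 = chi_rho(e) = 11.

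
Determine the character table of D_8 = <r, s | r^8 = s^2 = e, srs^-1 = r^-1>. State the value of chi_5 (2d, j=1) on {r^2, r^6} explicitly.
Conjugacy classes: {e} of size 1, {r^4} of size 1, {r^1, r^7} of size 2, {r^2, r^6} of size 2, {r^3, r^5} of size 2, {s, sr^2, ...} of size 4, {sr, sr^3, ...} of size 4.
Character table:
  irrep \ class              {e} (size 1)  {r^4} (size 1)  {r^1, r^7} (size 2)  {r^2, r^6} (size 2)  {r^3, r^5} (size 2)  {s, sr^2, ...} (size 4)  {sr, sr^3, ...} (size 4)
  chi_1 (triv)               1             1               1                    1                    1                    1                        1                       
  chi_2 (sign: r->1, s->-1)  1             1               1                    1                    1                    -1                       -1                      
  chi_3 (r->-1, s->1)        1             1               -1                   1                    -1                   1                        -1                      
  chi_4 (r->-1, s->-1)       1             1               -1                   1                    -1                   -1                       1                       
  chi_5 (2d, j=1)            2             -2              sqrt(2)              0                    -sqrt(2)             0                        0                       
  chi_6 (2d, j=2)            2             2               0                    -2                   0                    0                        0                       
  chi_7 (2d, j=3)            2             -2              -sqrt(2)             0                    sqrt(2)              0                        0                       

Spot check: chi_5 (2d, j=1) on {r^2, r^6} = 0.

Justification: D_8 has order 2*8 = 16 with 7 conjugacy classes, hence 7 irreducibles. Sum of squared dims 1 + 1 + 1 + 1 + 4 + 4 + 4 = 16 = |G|. Linear characters come from the abelianisation; the 2-dimensional irreps have character r^k -> 2*cos(2*pi*j*k/8), reflections -> 0.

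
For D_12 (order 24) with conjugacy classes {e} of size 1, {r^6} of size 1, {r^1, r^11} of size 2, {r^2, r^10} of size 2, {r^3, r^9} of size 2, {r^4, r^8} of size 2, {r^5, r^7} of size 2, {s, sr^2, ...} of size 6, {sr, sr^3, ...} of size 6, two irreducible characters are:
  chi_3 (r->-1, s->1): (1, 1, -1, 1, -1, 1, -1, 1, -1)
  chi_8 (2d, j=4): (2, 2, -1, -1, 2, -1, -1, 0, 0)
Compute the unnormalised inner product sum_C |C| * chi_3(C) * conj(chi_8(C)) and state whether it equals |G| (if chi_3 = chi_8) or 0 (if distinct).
Sum = 0; so <chi_3, chi_8> = 0 (distinct irreducibles are orthogonal).

Details: Compute term by term over conjugacy classes (|C| * chi_3(C) * conj(chi_8(C))):
  1*(1)*conj(2) + 1*(1)*conj(2) + 2*(-1)*conj(-1) + 2*(1)*conj(-1) + 2*(-1)*conj(2) + 2*(1)*conj(-1) + 2*(-1)*conj(-1) + 6*(1)*conj(0) + 6*(-1)*conj(0)
  = (2) + (2) + (2) + (-2) + (-4) + (-2) + (2) + (0) + (0)
  = 0.
Dividing by |G| = 24 gives 0/24 = 0, matching the row-orthogonality relation <chi_3, chi_8> = [chi_3 = chi_8].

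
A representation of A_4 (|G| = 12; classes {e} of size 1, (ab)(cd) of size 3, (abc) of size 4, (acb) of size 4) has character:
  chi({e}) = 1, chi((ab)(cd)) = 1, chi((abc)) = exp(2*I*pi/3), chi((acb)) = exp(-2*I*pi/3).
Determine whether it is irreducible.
Irreducible: <chi, chi> = 1.

Why: <chi, chi> = (1/|G|) sum_C |C| * |chi(C)|^2 = (1/12)[1*|1|^2 + 3*|1|^2 + 4*|exp(2*I*pi/3)|^2 + 4*|exp(-2*I*pi/3)|^2]
  = (1/12)[(1) + (3) + (4) + (4)] = 12/12 = 1.
(Exp terms are combined using exp(i*s)*conj(exp(i*t)) = exp(i*(s-t)), and sums of them are collapsed using the identity that for every m > 1 the m distinct m-th roots of unity sum to 0, e.g. 1 + exp(2*I*pi/3) + exp(-2*I*pi/3) = 0.)
A character is irreducible iff <chi, chi> = 1, so this representation is irreducible.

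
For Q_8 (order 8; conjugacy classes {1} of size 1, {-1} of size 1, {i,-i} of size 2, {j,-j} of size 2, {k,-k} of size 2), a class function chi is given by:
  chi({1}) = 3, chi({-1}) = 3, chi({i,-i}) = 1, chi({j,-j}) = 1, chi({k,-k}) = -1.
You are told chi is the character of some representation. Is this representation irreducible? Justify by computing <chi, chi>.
Not irreducible (reducible): <chi, chi> = 3 > 1.

Solution. <chi, chi> = (1/|G|) sum_C |C| * |chi(C)|^2 = (1/8)[1*|3|^2 + 1*|3|^2 + 2*|1|^2 + 2*|1|^2 + 2*|-1|^2]
  = (1/8)[(9) + (9) + (2) + (2) + (2)] = 24/8 = 3.
A character is irreducible iff <chi, chi> = 1, so this representation is reducible.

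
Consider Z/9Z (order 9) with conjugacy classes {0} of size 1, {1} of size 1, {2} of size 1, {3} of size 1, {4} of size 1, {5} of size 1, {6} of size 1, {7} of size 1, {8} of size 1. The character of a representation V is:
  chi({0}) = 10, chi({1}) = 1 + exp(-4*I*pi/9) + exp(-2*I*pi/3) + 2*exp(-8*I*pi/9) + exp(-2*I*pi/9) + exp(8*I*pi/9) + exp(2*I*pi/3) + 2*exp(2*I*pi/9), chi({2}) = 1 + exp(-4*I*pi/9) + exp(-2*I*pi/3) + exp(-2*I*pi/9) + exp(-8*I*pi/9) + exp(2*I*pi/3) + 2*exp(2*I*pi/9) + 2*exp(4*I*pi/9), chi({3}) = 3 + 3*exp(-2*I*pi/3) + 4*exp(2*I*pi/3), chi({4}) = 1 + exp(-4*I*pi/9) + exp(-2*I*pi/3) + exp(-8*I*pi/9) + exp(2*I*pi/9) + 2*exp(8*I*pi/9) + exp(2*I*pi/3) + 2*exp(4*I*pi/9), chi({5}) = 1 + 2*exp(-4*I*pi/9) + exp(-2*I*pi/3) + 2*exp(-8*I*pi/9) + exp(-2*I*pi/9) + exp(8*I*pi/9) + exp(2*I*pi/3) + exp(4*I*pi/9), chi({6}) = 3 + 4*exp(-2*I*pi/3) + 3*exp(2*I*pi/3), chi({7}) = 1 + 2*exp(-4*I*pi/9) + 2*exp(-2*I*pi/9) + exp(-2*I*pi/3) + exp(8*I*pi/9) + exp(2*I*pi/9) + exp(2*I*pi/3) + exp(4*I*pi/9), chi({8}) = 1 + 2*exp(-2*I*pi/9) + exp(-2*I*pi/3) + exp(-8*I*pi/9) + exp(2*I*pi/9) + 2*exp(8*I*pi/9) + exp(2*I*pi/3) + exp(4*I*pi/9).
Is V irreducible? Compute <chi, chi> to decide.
Not irreducible (reducible): <chi, chi> = 14 > 1.

Derivation: <chi, chi> = (1/|G|) sum_C |C| * |chi(C)|^2 = (1/9)[1*|10|^2 + 1*|1 + exp(-4*I*pi/9) + exp(-2*I*pi/3) + 2*exp(-8*I*pi/9) + exp(-2*I*pi/9) + exp(8*I*pi/9) + exp(2*I*pi/3) + 2*exp(2*I*pi/9)|^2 + 1*|1 + exp(-4*I*pi/9) + exp(-2*I*pi/3) + exp(-2*I*pi/9) + exp(-8*I*pi/9) + exp(2*I*pi/3) + 2*exp(2*I*pi/9) + 2*exp(4*I*pi/9)|^2 + 1*|3 + 3*exp(-2*I*pi/3) + 4*exp(2*I*pi/3)|^2 + 1*|1 + exp(-4*I*pi/9) + exp(-2*I*pi/3) + exp(-8*I*pi/9) + exp(2*I*pi/9) + 2*exp(8*I*pi/9) + exp(2*I*pi/3) + 2*exp(4*I*pi/9)|^2 + 1*|1 + 2*exp(-4*I*pi/9) + exp(-2*I*pi/3) + 2*exp(-8*I*pi/9) + exp(-2*I*pi/9) + exp(8*I*pi/9) + exp(2*I*pi/3) + exp(4*I*pi/9)|^2 + 1*|3 + 4*exp(-2*I*pi/3) + 3*exp(2*I*pi/3)|^2 + 1*|1 + 2*exp(-4*I*pi/9) + 2*exp(-2*I*pi/9) + exp(-2*I*pi/3) + exp(8*I*pi/9) + exp(2*I*pi/9) + exp(2*I*pi/3) + exp(4*I*pi/9)|^2 + 1*|1 + 2*exp(-2*I*pi/9) + exp(-2*I*pi/3) + exp(-8*I*pi/9) + exp(2*I*pi/9) + 2*exp(8*I*pi/9) + exp(2*I*pi/3) + exp(4*I*pi/9)|^2]
  = (1/9)[(100) + (14 + 11*exp(-4*I*pi/9) + 10*exp(-2*I*pi/3) + 10*exp(-2*I*pi/9) + 12*exp(-8*I*pi/9) + 12*exp(8*I*pi/9) + 10*exp(2*I*pi/9) + 10*exp(2*I*pi/3) + 11*exp(4*I*pi/9)) + (14 + 10*exp(-4*I*pi/9) + 10*exp(-2*I*pi/3) + 12*exp(-2*I*pi/9) + 11*exp(-8*I*pi/9) + 11*exp(8*I*pi/9) + 12*exp(2*I*pi/9) + 10*exp(2*I*pi/3) + 10*exp(4*I*pi/9)) + (1) + (14 + 12*exp(-4*I*pi/9) + 10*exp(-2*I*pi/3) + 11*exp(-2*I*pi/9) + 10*exp(-8*I*pi/9) + 10*exp(8*I*pi/9) + 11*exp(2*I*pi/9) + 10*exp(2*I*pi/3) + 12*exp(4*I*pi/9)) + (14 + 12*exp(-4*I*pi/9) + 10*exp(-2*I*pi/3) + 11*exp(-2*I*pi/9) + 10*exp(-8*I*pi/9) + 10*exp(8*I*pi/9) + 11*exp(2*I*pi/9) + 10*exp(2*I*pi/3) + 12*exp(4*I*pi/9)) + (1) + (14 + 10*exp(-4*I*pi/9) + 10*exp(-2*I*pi/3) + 12*exp(-2*I*pi/9) + 11*exp(-8*I*pi/9) + 11*exp(8*I*pi/9) + 12*exp(2*I*pi/9) + 10*exp(2*I*pi/3) + 10*exp(4*I*pi/9)) + (14 + 11*exp(-4*I*pi/9) + 10*exp(-2*I*pi/3) + 10*exp(-2*I*pi/9) + 12*exp(-8*I*pi/9) + 12*exp(8*I*pi/9) + 10*exp(2*I*pi/9) + 10*exp(2*I*pi/3) + 11*exp(4*I*pi/9))] = 126/9 = 14.
(Exp terms are combined using exp(i*s)*conj(exp(i*t)) = exp(i*(s-t)), and sums of them are collapsed using the identity that for every m > 1 the m distinct m-th roots of unity sum to 0, e.g. 1 + exp(2*I*pi/3) + exp(-2*I*pi/3) = 0.)
A character is irreducible iff <chi, chi> = 1, so this representation is reducible.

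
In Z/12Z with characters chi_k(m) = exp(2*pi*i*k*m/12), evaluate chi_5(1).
chi_5(1) = zeta_12^5 = exp(5*I*pi/6)

Explanation: chi_5(1) = zeta_12^(5*1) = zeta_12^5. Since zeta_12^12 = 1, this equals zeta_12^5 = exp(2*pi*i*5/12) = exp(5*I*pi/6).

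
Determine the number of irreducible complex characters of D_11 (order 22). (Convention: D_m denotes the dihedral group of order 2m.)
7

Details: The number of irreducible complex representations of a finite group equals its number of conjugacy classes. D_11 has 7 conjugacy classes ((n+3)/2 for n odd), so D_11 (order 22) has exactly 7 irreducible complex representations.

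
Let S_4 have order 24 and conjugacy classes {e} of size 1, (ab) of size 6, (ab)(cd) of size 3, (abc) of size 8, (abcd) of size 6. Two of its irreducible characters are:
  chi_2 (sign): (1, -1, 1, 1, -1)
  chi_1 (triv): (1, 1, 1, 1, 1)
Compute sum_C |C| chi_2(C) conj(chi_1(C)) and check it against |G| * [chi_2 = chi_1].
Sum = 0; so <chi_2, chi_1> = 0 (distinct irreducibles are orthogonal).

Compute term by term over conjugacy classes (|C| * chi_2(C) * conj(chi_1(C))):
  1*(1)*conj(1) + 6*(-1)*conj(1) + 3*(1)*conj(1) + 8*(1)*conj(1) + 6*(-1)*conj(1)
  = (1) + (-6) + (3) + (8) + (-6)
  = 0.
Dividing by |G| = 24 gives 0/24 = 0, matching the row-orthogonality relation <chi_2, chi_1> = [chi_2 = chi_1].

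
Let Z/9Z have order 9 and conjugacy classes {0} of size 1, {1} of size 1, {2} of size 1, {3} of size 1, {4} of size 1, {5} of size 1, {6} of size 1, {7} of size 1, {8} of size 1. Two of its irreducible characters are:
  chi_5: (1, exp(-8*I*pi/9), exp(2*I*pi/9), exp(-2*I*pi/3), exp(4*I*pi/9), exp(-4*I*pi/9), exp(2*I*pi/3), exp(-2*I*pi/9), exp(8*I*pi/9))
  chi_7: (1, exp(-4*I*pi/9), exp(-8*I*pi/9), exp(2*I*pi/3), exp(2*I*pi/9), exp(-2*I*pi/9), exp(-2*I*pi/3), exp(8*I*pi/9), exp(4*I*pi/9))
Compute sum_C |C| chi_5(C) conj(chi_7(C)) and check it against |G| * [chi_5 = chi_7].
Sum = 0; so <chi_5, chi_7> = 0 (distinct irreducibles are orthogonal).

Derivation: Compute term by term over conjugacy classes (|C| * chi_5(C) * conj(chi_7(C))):
  1*(1)*conj(1) + 1*(exp(-8*I*pi/9))*conj(exp(-4*I*pi/9)) + 1*(exp(2*I*pi/9))*conj(exp(-8*I*pi/9)) + 1*(exp(-2*I*pi/3))*conj(exp(2*I*pi/3)) + 1*(exp(4*I*pi/9))*conj(exp(2*I*pi/9)) + 1*(exp(-4*I*pi/9))*conj(exp(-2*I*pi/9)) + 1*(exp(2*I*pi/3))*conj(exp(-2*I*pi/3)) + 1*(exp(-2*I*pi/9))*conj(exp(8*I*pi/9)) + 1*(exp(8*I*pi/9))*conj(exp(4*I*pi/9))
  = (1) + (exp(-4*I*pi/9)) + (exp(-8*I*pi/9)) + (exp(2*I*pi/3)) + (exp(2*I*pi/9)) + (exp(-2*I*pi/9)) + (exp(-2*I*pi/3)) + (exp(8*I*pi/9)) + (exp(4*I*pi/9))
  = 0.
(Exp terms are combined using exp(i*s)*conj(exp(i*t)) = exp(i*(s-t)), and sums of them are collapsed using the identity that for every m > 1 the m distinct m-th roots of unity sum to 0, e.g. 1 + exp(2*I*pi/3) + exp(-2*I*pi/3) = 0.)
Dividing by |G| = 9 gives 0/9 = 0, matching the row-orthogonality relation <chi_5, chi_7> = [chi_5 = chi_7].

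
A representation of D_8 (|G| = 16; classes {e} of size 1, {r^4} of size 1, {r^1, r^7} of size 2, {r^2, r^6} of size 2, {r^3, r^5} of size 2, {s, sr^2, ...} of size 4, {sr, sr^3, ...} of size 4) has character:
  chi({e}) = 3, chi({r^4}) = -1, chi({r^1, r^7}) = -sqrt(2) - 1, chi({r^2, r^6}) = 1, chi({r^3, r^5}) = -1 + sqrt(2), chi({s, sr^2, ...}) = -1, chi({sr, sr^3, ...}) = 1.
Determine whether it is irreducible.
Not irreducible (reducible): <chi, chi> = 2 > 1.

Why: <chi, chi> = (1/|G|) sum_C |C| * |chi(C)|^2 = (1/16)[1*|3|^2 + 1*|-1|^2 + 2*|-sqrt(2) - 1|^2 + 2*|1|^2 + 2*|-1 + sqrt(2)|^2 + 4*|-1|^2 + 4*|1|^2]
  = (1/16)[(9) + (1) + (4*sqrt(2) + 6) + (2) + (6 - 4*sqrt(2)) + (4) + (4)] = 32/16 = 2.
A character is irreducible iff <chi, chi> = 1, so this representation is reducible.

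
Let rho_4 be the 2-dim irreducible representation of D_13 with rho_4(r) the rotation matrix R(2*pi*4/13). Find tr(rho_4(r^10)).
chi_{rho_4}(r^10) = 2*cos(2*pi*4*10/13) = 2*cos(80*pi/13)

Why: rho_4(r^10) is rotation by angle 2*pi*4*10/13, whose trace is 2*cos(2*pi*4*10/13) = 2*cos(80*pi/13).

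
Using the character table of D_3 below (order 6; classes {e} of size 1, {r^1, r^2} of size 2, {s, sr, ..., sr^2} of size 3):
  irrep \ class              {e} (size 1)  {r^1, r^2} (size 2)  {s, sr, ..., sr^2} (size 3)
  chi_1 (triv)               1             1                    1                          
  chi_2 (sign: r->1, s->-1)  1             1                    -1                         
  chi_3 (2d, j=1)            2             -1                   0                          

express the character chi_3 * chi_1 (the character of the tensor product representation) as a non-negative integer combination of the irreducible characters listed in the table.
chi_3 tensor chi_1 = chi_3 (all other irreducibles have multiplicity 0).

Explanation: The character of a tensor product is the pointwise product (chi_3 * chi_1)(C) = chi_3(C) * chi_1(C):
  {e}: (2)*(1), {r^1, r^2}: (-1)*(1), {s, sr, ..., sr^2}: (0)*(1)
so (chi_3 * chi_1) takes values
  {e} -> 2, {r^1, r^2} -> -1, {s, sr, ..., sr^2} -> 0.
Now take the inner product of this character with each irreducible chi from the table, <chi_3*chi_1, chi> = (1/6) sum_C |C| (chi_3*chi_1)(C) conj(chi(C)):
  <chi_3*chi_1, chi_1> = (1/6)[1*(2)*conj(1) + 2*(-1)*conj(1) + 3*(0)*conj(1)]
      = (1/6)[(2) + (-2) + (0)] = 0/6 = 0
  <chi_3*chi_1, chi_2> = (1/6)[1*(2)*conj(1) + 2*(-1)*conj(1) + 3*(0)*conj(-1)]
      = (1/6)[(2) + (-2) + (0)] = 0/6 = 0
  <chi_3*chi_1, chi_3> = (1/6)[1*(2)*conj(2) + 2*(-1)*conj(-1) + 3*(0)*conj(0)]
      = (1/6)[(4) + (2) + (0)] = 6/6 = 1
Hence the multiplicities are chi_3: 1. Dimension check: dim(chi_3)*dim(chi_1) = 2*1 = 2 and sum (mult * dim) = 1*2 = 2.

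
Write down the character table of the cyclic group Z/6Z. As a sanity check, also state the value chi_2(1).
Character table of Z/6Z (irreps indexed chi_0,...,chi_5 with chi_k(m) = zeta_6^(k*m), zeta_6 = exp(2*pi*i/6)):
  irrep \ class  {0} (size 1)  {1} (size 1)    {2} (size 1)    {3} (size 1)  {4} (size 1)    {5} (size 1)  
  chi_0          1             1               1               1             1               1             
  chi_1          1             exp(I*pi/3)     exp(2*I*pi/3)   -1            exp(-2*I*pi/3)  exp(-I*pi/3)  
  chi_2          1             exp(2*I*pi/3)   exp(-2*I*pi/3)  1             exp(2*I*pi/3)   exp(-2*I*pi/3)
  chi_3          1             -1              1               -1            1               -1            
  chi_4          1             exp(-2*I*pi/3)  exp(2*I*pi/3)   1             exp(-2*I*pi/3)  exp(2*I*pi/3) 
  chi_5          1             exp(-I*pi/3)    exp(-2*I*pi/3)  -1            exp(2*I*pi/3)   exp(I*pi/3)   

Spot check: chi_2(1) = zeta_6^(2*1) = zeta_6^2 = exp(2*I*pi/3).

Reasoning: Z/6Z is abelian, so all 6 irreducible complex representations are 1-dimensional. They are given by chi_k(m) = zeta_6^(k*m) for k = 0,...,5. Row orthogonality: sum_m chi_k(m) conj(chi_l(m)) = 6 * [k = l].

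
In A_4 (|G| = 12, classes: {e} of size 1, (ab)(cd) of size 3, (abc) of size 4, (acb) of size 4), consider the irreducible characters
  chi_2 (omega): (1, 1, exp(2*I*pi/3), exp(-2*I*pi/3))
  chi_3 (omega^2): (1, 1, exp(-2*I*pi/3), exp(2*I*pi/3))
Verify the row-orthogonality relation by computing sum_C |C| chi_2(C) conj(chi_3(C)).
Sum = 0; so <chi_2, chi_3> = 0 (distinct irreducibles are orthogonal).

Proof sketch: Compute term by term over conjugacy classes (|C| * chi_2(C) * conj(chi_3(C))):
  1*(1)*conj(1) + 3*(1)*conj(1) + 4*(exp(2*I*pi/3))*conj(exp(-2*I*pi/3)) + 4*(exp(-2*I*pi/3))*conj(exp(2*I*pi/3))
  = (1) + (3) + (4*exp(-2*I*pi/3)) + (4*exp(2*I*pi/3))
  = 0.
(Exp terms are combined using exp(i*s)*conj(exp(i*t)) = exp(i*(s-t)), and sums of them are collapsed using the identity that for every m > 1 the m distinct m-th roots of unity sum to 0, e.g. 1 + exp(2*I*pi/3) + exp(-2*I*pi/3) = 0.)
Dividing by |G| = 12 gives 0/12 = 0, matching the row-orthogonality relation <chi_2, chi_3> = [chi_2 = chi_3].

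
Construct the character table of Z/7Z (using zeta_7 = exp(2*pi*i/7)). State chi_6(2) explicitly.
Character table of Z/7Z (irreps indexed chi_0,...,chi_6 with chi_k(m) = zeta_7^(k*m), zeta_7 = exp(2*pi*i/7)):
  irrep \ class  {0} (size 1)  {1} (size 1)    {2} (size 1)    {3} (size 1)    {4} (size 1)    {5} (size 1)    {6} (size 1)  
  chi_0          1             1               1               1               1               1               1             
  chi_1          1             exp(2*I*pi/7)   exp(4*I*pi/7)   exp(6*I*pi/7)   exp(-6*I*pi/7)  exp(-4*I*pi/7)  exp(-2*I*pi/7)
  chi_2          1             exp(4*I*pi/7)   exp(-6*I*pi/7)  exp(-2*I*pi/7)  exp(2*I*pi/7)   exp(6*I*pi/7)   exp(-4*I*pi/7)
  chi_3          1             exp(6*I*pi/7)   exp(-2*I*pi/7)  exp(4*I*pi/7)   exp(-4*I*pi/7)  exp(2*I*pi/7)   exp(-6*I*pi/7)
  chi_4          1             exp(-6*I*pi/7)  exp(2*I*pi/7)   exp(-4*I*pi/7)  exp(4*I*pi/7)   exp(-2*I*pi/7)  exp(6*I*pi/7) 
  chi_5          1             exp(-4*I*pi/7)  exp(6*I*pi/7)   exp(2*I*pi/7)   exp(-2*I*pi/7)  exp(-6*I*pi/7)  exp(4*I*pi/7) 
  chi_6          1             exp(-2*I*pi/7)  exp(-4*I*pi/7)  exp(-6*I*pi/7)  exp(6*I*pi/7)   exp(4*I*pi/7)   exp(2*I*pi/7) 

Spot check: chi_6(2) = zeta_7^(6*2) = zeta_7^12 = exp(-4*I*pi/7).

Explanation: Z/7Z is abelian, so all 7 irreducible complex representations are 1-dimensional. They are given by chi_k(m) = zeta_7^(k*m) for k = 0,...,6. Row orthogonality: sum_m chi_k(m) conj(chi_l(m)) = 7 * [k = l].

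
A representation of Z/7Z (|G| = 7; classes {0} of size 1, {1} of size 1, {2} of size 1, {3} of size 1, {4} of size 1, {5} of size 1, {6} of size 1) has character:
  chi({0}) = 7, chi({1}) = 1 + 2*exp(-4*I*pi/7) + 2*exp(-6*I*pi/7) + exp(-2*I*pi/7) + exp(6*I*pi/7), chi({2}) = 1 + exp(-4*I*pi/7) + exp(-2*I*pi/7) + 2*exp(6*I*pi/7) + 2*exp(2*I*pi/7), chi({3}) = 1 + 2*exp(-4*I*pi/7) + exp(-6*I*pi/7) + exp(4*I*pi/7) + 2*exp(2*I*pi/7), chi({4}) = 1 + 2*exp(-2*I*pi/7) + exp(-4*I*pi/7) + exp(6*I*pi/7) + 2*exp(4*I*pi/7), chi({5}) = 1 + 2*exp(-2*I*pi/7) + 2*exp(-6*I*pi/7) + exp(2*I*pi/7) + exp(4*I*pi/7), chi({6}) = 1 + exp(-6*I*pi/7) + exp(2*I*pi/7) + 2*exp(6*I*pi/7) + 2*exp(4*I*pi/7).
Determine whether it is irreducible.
Not irreducible (reducible): <chi, chi> = 11 > 1.

Justification: <chi, chi> = (1/|G|) sum_C |C| * |chi(C)|^2 = (1/7)[1*|7|^2 + 1*|1 + 2*exp(-4*I*pi/7) + 2*exp(-6*I*pi/7) + exp(-2*I*pi/7) + exp(6*I*pi/7)|^2 + 1*|1 + exp(-4*I*pi/7) + exp(-2*I*pi/7) + 2*exp(6*I*pi/7) + 2*exp(2*I*pi/7)|^2 + 1*|1 + 2*exp(-4*I*pi/7) + exp(-6*I*pi/7) + exp(4*I*pi/7) + 2*exp(2*I*pi/7)|^2 + 1*|1 + 2*exp(-2*I*pi/7) + exp(-4*I*pi/7) + exp(6*I*pi/7) + 2*exp(4*I*pi/7)|^2 + 1*|1 + 2*exp(-2*I*pi/7) + 2*exp(-6*I*pi/7) + exp(2*I*pi/7) + exp(4*I*pi/7)|^2 + 1*|1 + exp(-6*I*pi/7) + exp(2*I*pi/7) + 2*exp(6*I*pi/7) + 2*exp(4*I*pi/7)|^2]
  = (1/7)[(49) + (11 + 9*exp(-2*I*pi/7) + 6*exp(-4*I*pi/7) + 4*exp(-6*I*pi/7) + 4*exp(6*I*pi/7) + 6*exp(4*I*pi/7) + 9*exp(2*I*pi/7)) + (11 + 9*exp(-4*I*pi/7) + 4*exp(-2*I*pi/7) + 6*exp(-6*I*pi/7) + 6*exp(6*I*pi/7) + 4*exp(2*I*pi/7) + 9*exp(4*I*pi/7)) + (11 + 6*exp(-2*I*pi/7) + 9*exp(-6*I*pi/7) + 4*exp(-4*I*pi/7) + 4*exp(4*I*pi/7) + 9*exp(6*I*pi/7) + 6*exp(2*I*pi/7)) + (11 + 6*exp(-2*I*pi/7) + 9*exp(-6*I*pi/7) + 4*exp(-4*I*pi/7) + 4*exp(4*I*pi/7) + 9*exp(6*I*pi/7) + 6*exp(2*I*pi/7)) + (11 + 9*exp(-4*I*pi/7) + 4*exp(-2*I*pi/7) + 6*exp(-6*I*pi/7) + 6*exp(6*I*pi/7) + 4*exp(2*I*pi/7) + 9*exp(4*I*pi/7)) + (11 + 9*exp(-2*I*pi/7) + 6*exp(-4*I*pi/7) + 4*exp(-6*I*pi/7) + 4*exp(6*I*pi/7) + 6*exp(4*I*pi/7) + 9*exp(2*I*pi/7))] = 77/7 = 11.
(Exp terms are combined using exp(i*s)*conj(exp(i*t)) = exp(i*(s-t)), and sums of them are collapsed using the identity that for every m > 1 the m distinct m-th roots of unity sum to 0, e.g. 1 + exp(2*I*pi/3) + exp(-2*I*pi/3) = 0.)
A character is irreducible iff <chi, chi> = 1, so this representation is reducible.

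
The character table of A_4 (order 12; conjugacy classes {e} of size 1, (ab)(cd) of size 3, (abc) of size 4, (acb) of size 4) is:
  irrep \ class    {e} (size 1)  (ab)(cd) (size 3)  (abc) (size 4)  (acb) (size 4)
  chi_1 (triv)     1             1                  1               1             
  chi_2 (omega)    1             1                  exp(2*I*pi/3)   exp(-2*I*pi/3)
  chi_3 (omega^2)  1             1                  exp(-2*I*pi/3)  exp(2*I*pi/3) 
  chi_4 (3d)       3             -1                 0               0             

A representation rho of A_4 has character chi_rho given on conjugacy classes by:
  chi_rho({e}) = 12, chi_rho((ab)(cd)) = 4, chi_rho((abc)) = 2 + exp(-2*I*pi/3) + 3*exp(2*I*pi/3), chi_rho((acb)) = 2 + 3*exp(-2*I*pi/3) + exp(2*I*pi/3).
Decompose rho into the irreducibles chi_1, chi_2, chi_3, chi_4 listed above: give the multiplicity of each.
Multiplicities: chi_1: 2, chi_2: 3, chi_3: 1, chi_4: 2.

Reasoning: Use <chi_rho, chi> = (1/|G|) sum_C |C| * chi_rho(C) * conj(chi(C)) with |G| = 12 for each irreducible chi in the table:
  <chi_rho, chi_1> = (1/12)[1*(12)*conj(1) + 3*(4)*conj(1) + 4*(2 + exp(-2*I*pi/3) + 3*exp(2*I*pi/3))*conj(1) + 4*(2 + 3*exp(-2*I*pi/3) + exp(2*I*pi/3))*conj(1)]
      = (1/12)[(12) + (12) + (8 + 4*exp(-2*I*pi/3) + 12*exp(2*I*pi/3)) + (8 + 12*exp(-2*I*pi/3) + 4*exp(2*I*pi/3))] = 24/12 = 2
  <chi_rho, chi_2> = (1/12)[1*(12)*conj(1) + 3*(4)*conj(1) + 4*(2 + exp(-2*I*pi/3) + 3*exp(2*I*pi/3))*conj(exp(2*I*pi/3)) + 4*(2 + 3*exp(-2*I*pi/3) + exp(2*I*pi/3))*conj(exp(-2*I*pi/3))]
      = (1/12)[(12) + (12) + (12 + 8*exp(-2*I*pi/3) + 4*exp(2*I*pi/3)) + (12 + 4*exp(-2*I*pi/3) + 8*exp(2*I*pi/3))] = 36/12 = 3
  <chi_rho, chi_3> = (1/12)[1*(12)*conj(1) + 3*(4)*conj(1) + 4*(2 + exp(-2*I*pi/3) + 3*exp(2*I*pi/3))*conj(exp(-2*I*pi/3)) + 4*(2 + 3*exp(-2*I*pi/3) + exp(2*I*pi/3))*conj(exp(2*I*pi/3))]
      = (1/12)[(12) + (12) + (4 + 12*exp(-2*I*pi/3) + 8*exp(2*I*pi/3)) + (4 + 8*exp(-2*I*pi/3) + 12*exp(2*I*pi/3))] = 12/12 = 1
  <chi_rho, chi_4> = (1/12)[1*(12)*conj(3) + 3*(4)*conj(-1) + 4*(2 + exp(-2*I*pi/3) + 3*exp(2*I*pi/3))*conj(0) + 4*(2 + 3*exp(-2*I*pi/3) + exp(2*I*pi/3))*conj(0)]
      = (1/12)[(36) + (-12) + (0) + (0)] = 24/12 = 2
(Exp terms are combined using exp(i*s)*conj(exp(i*t)) = exp(i*(s-t)), and sums of them are collapsed using the identity that for every m > 1 the m distinct m-th roots of unity sum to 0, e.g. 1 + exp(2*I*pi/3) + exp(-2*I*pi/3) = 0.)
Dimension check: dim(rho) = sum (mult * dim) = 2*1 + 3*1 + 1*1 + 2*3 = 12 = chi_rho(e) = 12.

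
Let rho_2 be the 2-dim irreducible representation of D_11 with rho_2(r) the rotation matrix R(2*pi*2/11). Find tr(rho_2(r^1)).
chi_{rho_2}(r^1) = 2*cos(2*pi*2*1/11) = 2*cos(4*pi/11)

Justification: rho_2(r^1) is rotation by angle 2*pi*2*1/11, whose trace is 2*cos(2*pi*2*1/11) = 2*cos(4*pi/11).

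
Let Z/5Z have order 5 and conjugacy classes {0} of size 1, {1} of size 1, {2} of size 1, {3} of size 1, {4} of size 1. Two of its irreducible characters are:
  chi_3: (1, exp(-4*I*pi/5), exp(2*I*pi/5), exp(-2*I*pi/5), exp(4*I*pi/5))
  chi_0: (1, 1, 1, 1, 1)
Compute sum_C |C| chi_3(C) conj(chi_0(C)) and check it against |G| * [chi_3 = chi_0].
Sum = 0; so <chi_3, chi_0> = 0 (distinct irreducibles are orthogonal).

Justification: Compute term by term over conjugacy classes (|C| * chi_3(C) * conj(chi_0(C))):
  1*(1)*conj(1) + 1*(exp(-4*I*pi/5))*conj(1) + 1*(exp(2*I*pi/5))*conj(1) + 1*(exp(-2*I*pi/5))*conj(1) + 1*(exp(4*I*pi/5))*conj(1)
  = (1) + (exp(-4*I*pi/5)) + (exp(2*I*pi/5)) + (exp(-2*I*pi/5)) + (exp(4*I*pi/5))
  = 0.
(Exp terms are combined using exp(i*s)*conj(exp(i*t)) = exp(i*(s-t)), and sums of them are collapsed using the identity that for every m > 1 the m distinct m-th roots of unity sum to 0, e.g. 1 + exp(2*I*pi/3) + exp(-2*I*pi/3) = 0.)
Dividing by |G| = 5 gives 0/5 = 0, matching the row-orthogonality relation <chi_3, chi_0> = [chi_3 = chi_0].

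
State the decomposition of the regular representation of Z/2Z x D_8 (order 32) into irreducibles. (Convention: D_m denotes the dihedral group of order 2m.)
Each irreducible V_i of dimension d_i appears with multiplicity d_i, i.e. rho_reg = (direct sum over all irreducibles V_i) d_i V_i. The irreducible dimensions for Z/2Z x D_8 are 1, 1, 1, 1, 1, 1, 1, 1, 2, 2, 2, 2, 2, 2: 8 irreducibles of dimension 1, each with multiplicity 1; 6 irreducibles of dimension 2, each with multiplicity 2. Total dimension 8*1*1 + 6*2*2 = 32 = |G|.

General theorem: in the regular representation of a finite group G, each irreducible appears with multiplicity equal to its dimension. Check: dim(rho_reg) = sum d_i^2 = 1 + 1 + 1 + 1 + 1 + 1 + 1 + 1 + 4 + 4 + 4 + 4 + 4 + 4 = 32 = |G|.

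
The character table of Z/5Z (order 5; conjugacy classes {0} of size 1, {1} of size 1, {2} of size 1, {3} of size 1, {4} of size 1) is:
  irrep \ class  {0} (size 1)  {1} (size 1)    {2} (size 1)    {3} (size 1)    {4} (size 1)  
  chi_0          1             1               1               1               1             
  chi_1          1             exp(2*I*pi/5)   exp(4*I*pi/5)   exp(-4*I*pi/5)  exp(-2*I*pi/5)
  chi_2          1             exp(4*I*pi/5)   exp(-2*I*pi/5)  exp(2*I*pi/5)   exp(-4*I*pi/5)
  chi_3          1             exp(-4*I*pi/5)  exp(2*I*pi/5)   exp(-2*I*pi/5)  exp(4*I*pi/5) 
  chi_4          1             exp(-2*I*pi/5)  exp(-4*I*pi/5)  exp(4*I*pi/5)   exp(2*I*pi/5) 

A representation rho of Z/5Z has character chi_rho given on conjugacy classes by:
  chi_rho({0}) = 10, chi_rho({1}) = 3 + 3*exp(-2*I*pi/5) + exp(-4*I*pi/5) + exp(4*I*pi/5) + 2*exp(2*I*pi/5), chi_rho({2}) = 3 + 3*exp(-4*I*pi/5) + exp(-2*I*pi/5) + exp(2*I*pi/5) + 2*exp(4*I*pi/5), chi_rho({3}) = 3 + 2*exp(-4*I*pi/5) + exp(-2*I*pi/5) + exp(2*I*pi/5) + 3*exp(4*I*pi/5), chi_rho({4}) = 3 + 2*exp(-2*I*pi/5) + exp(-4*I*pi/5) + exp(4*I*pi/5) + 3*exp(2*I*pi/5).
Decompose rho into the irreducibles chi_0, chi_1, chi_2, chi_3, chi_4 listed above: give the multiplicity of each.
Multiplicities: chi_0: 3, chi_1: 2, chi_2: 1, chi_3: 1, chi_4: 3.

Proof sketch: Use <chi_rho, chi> = (1/|G|) sum_C |C| * chi_rho(C) * conj(chi(C)) with |G| = 5 for each irreducible chi in the table:
  <chi_rho, chi_0> = (1/5)[1*(10)*conj(1) + 1*(3 + 3*exp(-2*I*pi/5) + exp(-4*I*pi/5) + exp(4*I*pi/5) + 2*exp(2*I*pi/5))*conj(1) + 1*(3 + 3*exp(-4*I*pi/5) + exp(-2*I*pi/5) + exp(2*I*pi/5) + 2*exp(4*I*pi/5))*conj(1) + 1*(3 + 2*exp(-4*I*pi/5) + exp(-2*I*pi/5) + exp(2*I*pi/5) + 3*exp(4*I*pi/5))*conj(1) + 1*(3 + 2*exp(-2*I*pi/5) + exp(-4*I*pi/5) + exp(4*I*pi/5) + 3*exp(2*I*pi/5))*conj(1)]
      = (1/5)[(10) + (3 + 3*exp(-2*I*pi/5) + exp(-4*I*pi/5) + exp(4*I*pi/5) + 2*exp(2*I*pi/5)) + (3 + 3*exp(-4*I*pi/5) + exp(-2*I*pi/5) + exp(2*I*pi/5) + 2*exp(4*I*pi/5)) + (3 + 2*exp(-4*I*pi/5) + exp(-2*I*pi/5) + exp(2*I*pi/5) + 3*exp(4*I*pi/5)) + (3 + 2*exp(-2*I*pi/5) + exp(-4*I*pi/5) + exp(4*I*pi/5) + 3*exp(2*I*pi/5))] = 15/5 = 3
  <chi_rho, chi_1> = (1/5)[1*(10)*conj(1) + 1*(3 + 3*exp(-2*I*pi/5) + exp(-4*I*pi/5) + exp(4*I*pi/5) + 2*exp(2*I*pi/5))*conj(exp(2*I*pi/5)) + 1*(3 + 3*exp(-4*I*pi/5) + exp(-2*I*pi/5) + exp(2*I*pi/5) + 2*exp(4*I*pi/5))*conj(exp(4*I*pi/5)) + 1*(3 + 2*exp(-4*I*pi/5) + exp(-2*I*pi/5) + exp(2*I*pi/5) + 3*exp(4*I*pi/5))*conj(exp(-4*I*pi/5)) + 1*(3 + 2*exp(-2*I*pi/5) + exp(-4*I*pi/5) + exp(4*I*pi/5) + 3*exp(2*I*pi/5))*conj(exp(-2*I*pi/5))]
      = (1/5)[(10) + (2 + 3*exp(-2*I*pi/5) + 3*exp(-4*I*pi/5) + exp(4*I*pi/5) + exp(2*I*pi/5)) + (2 + 3*exp(-4*I*pi/5) + exp(-2*I*pi/5) + exp(4*I*pi/5) + 3*exp(2*I*pi/5)) + (2 + 3*exp(-2*I*pi/5) + exp(-4*I*pi/5) + exp(2*I*pi/5) + 3*exp(4*I*pi/5)) + (2 + exp(-2*I*pi/5) + exp(-4*I*pi/5) + 3*exp(4*I*pi/5) + 3*exp(2*I*pi/5))] = 10/5 = 2
  <chi_rho, chi_2> = (1/5)[1*(10)*conj(1) + 1*(3 + 3*exp(-2*I*pi/5) + exp(-4*I*pi/5) + exp(4*I*pi/5) + 2*exp(2*I*pi/5))*conj(exp(4*I*pi/5)) + 1*(3 + 3*exp(-4*I*pi/5) + exp(-2*I*pi/5) + exp(2*I*pi/5) + 2*exp(4*I*pi/5))*conj(exp(-2*I*pi/5)) + 1*(3 + 2*exp(-4*I*pi/5) + exp(-2*I*pi/5) + exp(2*I*pi/5) + 3*exp(4*I*pi/5))*conj(exp(2*I*pi/5)) + 1*(3 + 2*exp(-2*I*pi/5) + exp(-4*I*pi/5) + exp(4*I*pi/5) + 3*exp(2*I*pi/5))*conj(exp(-4*I*pi/5))]
      = (1/5)[(10) + (1 + 2*exp(-2*I*pi/5) + 3*exp(-4*I*pi/5) + exp(2*I*pi/5) + 3*exp(4*I*pi/5)) + (1 + 3*exp(-2*I*pi/5) + 2*exp(-4*I*pi/5) + exp(4*I*pi/5) + 3*exp(2*I*pi/5)) + (1 + 3*exp(-2*I*pi/5) + exp(-4*I*pi/5) + 2*exp(4*I*pi/5) + 3*exp(2*I*pi/5)) + (1 + 3*exp(-4*I*pi/5) + exp(-2*I*pi/5) + 3*exp(4*I*pi/5) + 2*exp(2*I*pi/5))] = 5/5 = 1
  <chi_rho, chi_3> = (1/5)[1*(10)*conj(1) + 1*(3 + 3*exp(-2*I*pi/5) + exp(-4*I*pi/5) + exp(4*I*pi/5) + 2*exp(2*I*pi/5))*conj(exp(-4*I*pi/5)) + 1*(3 + 3*exp(-4*I*pi/5) + exp(-2*I*pi/5) + exp(2*I*pi/5) + 2*exp(4*I*pi/5))*conj(exp(2*I*pi/5)) + 1*(3 + 2*exp(-4*I*pi/5) + exp(-2*I*pi/5) + exp(2*I*pi/5) + 3*exp(4*I*pi/5))*conj(exp(-2*I*pi/5)) + 1*(3 + 2*exp(-2*I*pi/5) + exp(-4*I*pi/5) + exp(4*I*pi/5) + 3*exp(2*I*pi/5))*conj(exp(4*I*pi/5))]
      = (1/5)[(10) + (1 + 2*exp(-4*I*pi/5) + exp(-2*I*pi/5) + 3*exp(4*I*pi/5) + 3*exp(2*I*pi/5)) + (1 + 3*exp(-2*I*pi/5) + exp(-4*I*pi/5) + 3*exp(4*I*pi/5) + 2*exp(2*I*pi/5)) + (1 + 2*exp(-2*I*pi/5) + 3*exp(-4*I*pi/5) + exp(4*I*pi/5) + 3*exp(2*I*pi/5)) + (1 + 3*exp(-2*I*pi/5) + 3*exp(-4*I*pi/5) + exp(2*I*pi/5) + 2*exp(4*I*pi/5))] = 5/5 = 1
  <chi_rho, chi_4> = (1/5)[1*(10)*conj(1) + 1*(3 + 3*exp(-2*I*pi/5) + exp(-4*I*pi/5) + exp(4*I*pi/5) + 2*exp(2*I*pi/5))*conj(exp(-2*I*pi/5)) + 1*(3 + 3*exp(-4*I*pi/5) + exp(-2*I*pi/5) + exp(2*I*pi/5) + 2*exp(4*I*pi/5))*conj(exp(-4*I*pi/5)) + 1*(3 + 2*exp(-4*I*pi/5) + exp(-2*I*pi/5) + exp(2*I*pi/5) + 3*exp(4*I*pi/5))*conj(exp(4*I*pi/5)) + 1*(3 + 2*exp(-2*I*pi/5) + exp(-4*I*pi/5) + exp(4*I*pi/5) + 3*exp(2*I*pi/5))*conj(exp(2*I*pi/5))]
      = (1/5)[(10) + (3 + exp(-2*I*pi/5) + exp(-4*I*pi/5) + 2*exp(4*I*pi/5) + 3*exp(2*I*pi/5)) + (3 + 2*exp(-2*I*pi/5) + exp(-4*I*pi/5) + exp(2*I*pi/5) + 3*exp(4*I*pi/5)) + (3 + 3*exp(-4*I*pi/5) + exp(-2*I*pi/5) + exp(4*I*pi/5) + 2*exp(2*I*pi/5)) + (3 + 3*exp(-2*I*pi/5) + 2*exp(-4*I*pi/5) + exp(4*I*pi/5) + exp(2*I*pi/5))] = 15/5 = 3
(Exp terms are combined using exp(i*s)*conj(exp(i*t)) = exp(i*(s-t)), and sums of them are collapsed using the identity that for every m > 1 the m distinct m-th roots of unity sum to 0, e.g. 1 + exp(2*I*pi/3) + exp(-2*I*pi/3) = 0.)
Dimension check: dim(rho) = sum (mult * dim) = 3*1 + 2*1 + 1*1 + 1*1 + 3*1 = 10 = chi_rho(e) = 10.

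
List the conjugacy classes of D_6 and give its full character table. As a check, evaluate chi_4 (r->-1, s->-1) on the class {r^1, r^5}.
Conjugacy classes: {e} of size 1, {r^3} of size 1, {r^1, r^5} of size 2, {r^2, r^4} of size 2, {s, sr^2, ...} of size 3, {sr, sr^3, ...} of size 3.
Character table:
  irrep \ class              {e} (size 1)  {r^3} (size 1)  {r^1, r^5} (size 2)  {r^2, r^4} (size 2)  {s, sr^2, ...} (size 3)  {sr, sr^3, ...} (size 3)
  chi_1 (triv)               1             1               1                    1                    1                        1                       
  chi_2 (sign: r->1, s->-1)  1             1               1                    1                    -1                       -1                      
  chi_3 (r->-1, s->1)        1             -1              -1                   1                    1                        -1                      
  chi_4 (r->-1, s->-1)       1             -1              -1                   1                    -1                       1                       
  chi_5 (2d, j=1)            2             -2              1                    -1                   0                        0                       
  chi_6 (2d, j=2)            2             2               -1                   -1                   0                        0                       

Spot check: chi_4 (r->-1, s->-1) on {r^1, r^5} = -1.

Explanation: D_6 has order 2*6 = 12 with 6 conjugacy classes, hence 6 irreducibles. Sum of squared dims 1 + 1 + 1 + 1 + 4 + 4 = 12 = |G|. Linear characters come from the abelianisation; the 2-dimensional irreps have character r^k -> 2*cos(2*pi*j*k/6), reflections -> 0.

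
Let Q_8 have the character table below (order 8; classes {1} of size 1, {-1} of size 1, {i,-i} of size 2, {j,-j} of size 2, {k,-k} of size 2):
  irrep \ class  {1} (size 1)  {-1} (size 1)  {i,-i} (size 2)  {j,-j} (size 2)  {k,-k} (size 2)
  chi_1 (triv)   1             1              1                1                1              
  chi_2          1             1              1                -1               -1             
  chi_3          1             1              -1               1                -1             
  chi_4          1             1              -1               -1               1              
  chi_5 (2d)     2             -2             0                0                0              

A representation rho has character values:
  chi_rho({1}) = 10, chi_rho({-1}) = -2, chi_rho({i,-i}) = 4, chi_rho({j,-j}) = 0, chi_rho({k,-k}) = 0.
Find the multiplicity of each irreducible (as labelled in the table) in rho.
Multiplicities: chi_1: 2, chi_2: 2, chi_3: 0, chi_4: 0, chi_5: 3.

Details: Use <chi_rho, chi> = (1/|G|) sum_C |C| * chi_rho(C) * conj(chi(C)) with |G| = 8 for each irreducible chi in the table:
  <chi_rho, chi_1> = (1/8)[1*(10)*conj(1) + 1*(-2)*conj(1) + 2*(4)*conj(1) + 2*(0)*conj(1) + 2*(0)*conj(1)]
      = (1/8)[(10) + (-2) + (8) + (0) + (0)] = 16/8 = 2
  <chi_rho, chi_2> = (1/8)[1*(10)*conj(1) + 1*(-2)*conj(1) + 2*(4)*conj(1) + 2*(0)*conj(-1) + 2*(0)*conj(-1)]
      = (1/8)[(10) + (-2) + (8) + (0) + (0)] = 16/8 = 2
  <chi_rho, chi_3> = (1/8)[1*(10)*conj(1) + 1*(-2)*conj(1) + 2*(4)*conj(-1) + 2*(0)*conj(1) + 2*(0)*conj(-1)]
      = (1/8)[(10) + (-2) + (-8) + (0) + (0)] = 0/8 = 0
  <chi_rho, chi_4> = (1/8)[1*(10)*conj(1) + 1*(-2)*conj(1) + 2*(4)*conj(-1) + 2*(0)*conj(-1) + 2*(0)*conj(1)]
      = (1/8)[(10) + (-2) + (-8) + (0) + (0)] = 0/8 = 0
  <chi_rho, chi_5> = (1/8)[1*(10)*conj(2) + 1*(-2)*conj(-2) + 2*(4)*conj(0) + 2*(0)*conj(0) + 2*(0)*conj(0)]
      = (1/8)[(20) + (4) + (0) + (0) + (0)] = 24/8 = 3
Dimension check: dim(rho) = sum (mult * dim) = 2*1 + 2*1 + 0*1 + 0*1 + 3*2 = 10 = chi_rho(e) = 10.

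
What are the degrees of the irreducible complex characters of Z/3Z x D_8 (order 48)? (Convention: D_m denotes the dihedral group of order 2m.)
Dimensions: 1, 1, 1, 1, 1, 1, 1, 1, 1, 1, 1, 1, 2, 2, 2, 2, 2, 2, 2, 2, 2

Justification: There are 21 irreducibles (= number of conjugacy classes). Their dimensions d_i satisfy sum d_i^2 = |G| = 48: 1 + 1 + 1 + 1 + 1 + 1 + 1 + 1 + 1 + 1 + 1 + 1 + 4 + 4 + 4 + 4 + 4 + 4 + 4 + 4 + 4 = 48. (For the product with Z/3Z: each of the 3 1-dim characters of Z/3Z tensors with each irrep of D_8, giving 3 copies of each D_8-dimension.)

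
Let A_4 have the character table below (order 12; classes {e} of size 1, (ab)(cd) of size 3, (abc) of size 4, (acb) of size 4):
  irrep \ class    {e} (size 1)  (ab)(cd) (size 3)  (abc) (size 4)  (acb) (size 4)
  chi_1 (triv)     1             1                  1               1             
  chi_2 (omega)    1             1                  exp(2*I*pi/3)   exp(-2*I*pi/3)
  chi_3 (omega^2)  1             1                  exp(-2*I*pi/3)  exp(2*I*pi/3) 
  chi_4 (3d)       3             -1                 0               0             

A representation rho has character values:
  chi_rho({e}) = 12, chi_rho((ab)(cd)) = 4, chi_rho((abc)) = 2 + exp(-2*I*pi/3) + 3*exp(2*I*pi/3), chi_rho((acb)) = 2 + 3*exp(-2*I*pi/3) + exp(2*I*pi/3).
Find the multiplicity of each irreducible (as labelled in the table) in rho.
Multiplicities: chi_1: 2, chi_2: 3, chi_3: 1, chi_4: 2.

Solution. Use <chi_rho, chi> = (1/|G|) sum_C |C| * chi_rho(C) * conj(chi(C)) with |G| = 12 for each irreducible chi in the table:
  <chi_rho, chi_1> = (1/12)[1*(12)*conj(1) + 3*(4)*conj(1) + 4*(2 + exp(-2*I*pi/3) + 3*exp(2*I*pi/3))*conj(1) + 4*(2 + 3*exp(-2*I*pi/3) + exp(2*I*pi/3))*conj(1)]
      = (1/12)[(12) + (12) + (8 + 4*exp(-2*I*pi/3) + 12*exp(2*I*pi/3)) + (8 + 12*exp(-2*I*pi/3) + 4*exp(2*I*pi/3))] = 24/12 = 2
  <chi_rho, chi_2> = (1/12)[1*(12)*conj(1) + 3*(4)*conj(1) + 4*(2 + exp(-2*I*pi/3) + 3*exp(2*I*pi/3))*conj(exp(2*I*pi/3)) + 4*(2 + 3*exp(-2*I*pi/3) + exp(2*I*pi/3))*conj(exp(-2*I*pi/3))]
      = (1/12)[(12) + (12) + (12 + 8*exp(-2*I*pi/3) + 4*exp(2*I*pi/3)) + (12 + 4*exp(-2*I*pi/3) + 8*exp(2*I*pi/3))] = 36/12 = 3
  <chi_rho, chi_3> = (1/12)[1*(12)*conj(1) + 3*(4)*conj(1) + 4*(2 + exp(-2*I*pi/3) + 3*exp(2*I*pi/3))*conj(exp(-2*I*pi/3)) + 4*(2 + 3*exp(-2*I*pi/3) + exp(2*I*pi/3))*conj(exp(2*I*pi/3))]
      = (1/12)[(12) + (12) + (4 + 12*exp(-2*I*pi/3) + 8*exp(2*I*pi/3)) + (4 + 8*exp(-2*I*pi/3) + 12*exp(2*I*pi/3))] = 12/12 = 1
  <chi_rho, chi_4> = (1/12)[1*(12)*conj(3) + 3*(4)*conj(-1) + 4*(2 + exp(-2*I*pi/3) + 3*exp(2*I*pi/3))*conj(0) + 4*(2 + 3*exp(-2*I*pi/3) + exp(2*I*pi/3))*conj(0)]
      = (1/12)[(36) + (-12) + (0) + (0)] = 24/12 = 2
(Exp terms are combined using exp(i*s)*conj(exp(i*t)) = exp(i*(s-t)), and sums of them are collapsed using the identity that for every m > 1 the m distinct m-th roots of unity sum to 0, e.g. 1 + exp(2*I*pi/3) + exp(-2*I*pi/3) = 0.)
Dimension check: dim(rho) = sum (mult * dim) = 2*1 + 3*1 + 1*1 + 2*3 = 12 = chi_rho(e) = 12.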